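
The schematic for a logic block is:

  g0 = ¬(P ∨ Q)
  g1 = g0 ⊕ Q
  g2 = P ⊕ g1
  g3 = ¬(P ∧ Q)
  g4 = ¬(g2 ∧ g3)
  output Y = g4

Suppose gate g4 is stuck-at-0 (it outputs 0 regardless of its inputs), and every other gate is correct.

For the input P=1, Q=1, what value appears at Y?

0

Propagate with g4 forced: g0=0, g1=1, g2=0, g3=0, g4=0 [stuck-at-0].
So Y = 0. (Without the fault it would be 1.)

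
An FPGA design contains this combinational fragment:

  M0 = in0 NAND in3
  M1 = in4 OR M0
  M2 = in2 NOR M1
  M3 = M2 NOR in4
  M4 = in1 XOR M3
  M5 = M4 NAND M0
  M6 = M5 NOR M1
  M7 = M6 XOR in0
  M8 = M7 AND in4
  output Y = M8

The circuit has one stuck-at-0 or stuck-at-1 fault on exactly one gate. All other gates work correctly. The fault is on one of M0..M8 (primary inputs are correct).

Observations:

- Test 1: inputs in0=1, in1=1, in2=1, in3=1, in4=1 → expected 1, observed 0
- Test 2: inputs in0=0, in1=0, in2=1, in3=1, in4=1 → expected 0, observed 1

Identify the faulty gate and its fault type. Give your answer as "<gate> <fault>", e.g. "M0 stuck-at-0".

M6 stuck-at-1

Fault-free values for test 1 (in0=1, in1=1, in2=1, in3=1, in4=1): M0=0, M1=1, M2=0, M3=0, M4=1, M5=1, M6=0, M7=1, M8=1, giving Y=1. Observed 0.
Test 1: faults giving observed 0 are {M6 stuck-at-1, M7 stuck-at-0, M8 stuck-at-0}.
Test 2 (in0=0, in1=0, in2=1, in3=1, in4=1): fault-free M0=1, M1=1, M2=0, M3=0, M4=0, M5=1, M6=0, M7=0, M8=0 → 0; observed 1. Eliminates M7 stuck-at-0, M8 stuck-at-0.
Only M6 stuck-at-1 is consistent with every test.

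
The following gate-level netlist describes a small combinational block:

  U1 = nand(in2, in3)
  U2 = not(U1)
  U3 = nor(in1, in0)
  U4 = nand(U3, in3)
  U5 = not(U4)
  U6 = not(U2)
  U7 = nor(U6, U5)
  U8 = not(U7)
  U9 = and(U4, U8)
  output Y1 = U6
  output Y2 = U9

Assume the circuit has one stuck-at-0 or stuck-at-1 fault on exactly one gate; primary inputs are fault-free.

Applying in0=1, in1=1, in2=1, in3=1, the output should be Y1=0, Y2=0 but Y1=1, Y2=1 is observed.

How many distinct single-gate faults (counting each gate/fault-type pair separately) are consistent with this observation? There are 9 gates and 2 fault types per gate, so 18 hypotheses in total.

3

Fault-free: U1=0, U2=1, U3=0, U4=1, U5=0, U6=0, U7=1, U8=0, U9=0 → Y1=0, Y2=0. Observed Y1=1, Y2=1.
  U1: stuck-at-1 ✓; others ✗
  U2: stuck-at-0 ✓; others ✗
  U3: none of the 2 fault types match ✗
  U4: none of the 2 fault types match ✗
  U5: none of the 2 fault types match ✗
  U6: stuck-at-1 ✓; others ✗
  U7: none of the 2 fault types match ✗
  U8: none of the 2 fault types match ✗
  U9: none of the 2 fault types match ✗
Consistent faults: {U1 stuck-at-1, U2 stuck-at-0, U6 stuck-at-1} — 3 in all.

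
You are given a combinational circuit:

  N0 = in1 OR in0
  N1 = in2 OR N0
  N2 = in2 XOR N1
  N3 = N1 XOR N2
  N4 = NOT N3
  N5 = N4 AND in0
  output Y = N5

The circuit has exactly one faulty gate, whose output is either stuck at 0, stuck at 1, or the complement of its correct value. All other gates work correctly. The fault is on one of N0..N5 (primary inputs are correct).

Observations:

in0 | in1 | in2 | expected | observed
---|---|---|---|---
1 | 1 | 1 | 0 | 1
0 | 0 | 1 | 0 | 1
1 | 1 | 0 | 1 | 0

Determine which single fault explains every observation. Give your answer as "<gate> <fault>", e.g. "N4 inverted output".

Fault-free values for test 1 (in0=1, in1=1, in2=1): N0=1, N1=1, N2=0, N3=1, N4=0, N5=0, giving Y=0. Observed 1.
Test 1: faults giving observed 1 are {N2 stuck-at-1, N2 inverted output, N3 stuck-at-0, N3 inverted output, N4 stuck-at-1, N4 inverted output, N5 stuck-at-1, N5 inverted output}.
Test 2 (in0=0, in1=0, in2=1): fault-free N0=0, N1=1, N2=0, N3=1, N4=0, N5=0 → 0; observed 1. Eliminates N2 stuck-at-1, N2 inverted output, N3 stuck-at-0, N3 inverted output, N4 stuck-at-1, N4 inverted output.
Test 3 (in0=1, in1=1, in2=0): fault-free N0=1, N1=1, N2=1, N3=0, N4=1, N5=1 → 1; observed 0. Eliminates N5 stuck-at-1.
Only N5 inverted output is consistent with every test.

N5 inverted output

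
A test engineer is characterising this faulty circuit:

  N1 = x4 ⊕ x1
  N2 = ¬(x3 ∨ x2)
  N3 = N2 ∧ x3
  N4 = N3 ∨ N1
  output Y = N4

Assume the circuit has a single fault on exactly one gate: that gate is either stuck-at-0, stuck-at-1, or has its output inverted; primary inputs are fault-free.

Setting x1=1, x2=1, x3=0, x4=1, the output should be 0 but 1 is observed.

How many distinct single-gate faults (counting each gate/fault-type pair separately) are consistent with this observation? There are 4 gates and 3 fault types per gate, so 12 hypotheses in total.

Fault-free: N1=0, N2=0, N3=0, N4=0 → 0. Observed 1.
  N1 stuck-at-0: output 0 ✗
  N1 stuck-at-1: output 1 ✓
  N1 inverted output: output 1 ✓
  N2 stuck-at-0: output 0 ✗
  N2 stuck-at-1: output 0 ✗
  N2 inverted output: output 0 ✗
  N3 stuck-at-0: output 0 ✗
  N3 stuck-at-1: output 1 ✓
  N3 inverted output: output 1 ✓
  N4 stuck-at-0: output 0 ✗
  N4 stuck-at-1: output 1 ✓
  N4 inverted output: output 1 ✓
Consistent faults: {N1 stuck-at-1, N1 inverted output, N3 stuck-at-1, N3 inverted output, N4 stuck-at-1, N4 inverted output} — 6 in all.

6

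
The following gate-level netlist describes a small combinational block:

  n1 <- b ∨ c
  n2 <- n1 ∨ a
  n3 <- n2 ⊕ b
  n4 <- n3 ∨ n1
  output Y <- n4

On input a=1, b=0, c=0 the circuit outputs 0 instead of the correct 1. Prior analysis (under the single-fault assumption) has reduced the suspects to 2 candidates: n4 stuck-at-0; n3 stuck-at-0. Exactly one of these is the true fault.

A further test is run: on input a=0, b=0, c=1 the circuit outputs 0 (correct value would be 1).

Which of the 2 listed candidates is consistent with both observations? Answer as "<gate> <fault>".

n4 stuck-at-0

Evaluate each candidate on input a=0, b=0, c=1:
  n4 stuck-at-0: n1=1, n2=1, n3=1, n4=0 [stuck-at-0] → 0 — matches
  n3 stuck-at-0: n1=1, n2=1, n3=0 [stuck-at-0], n4=1 → 1 — eliminated
Only n4 stuck-at-0 reproduces the observed 0.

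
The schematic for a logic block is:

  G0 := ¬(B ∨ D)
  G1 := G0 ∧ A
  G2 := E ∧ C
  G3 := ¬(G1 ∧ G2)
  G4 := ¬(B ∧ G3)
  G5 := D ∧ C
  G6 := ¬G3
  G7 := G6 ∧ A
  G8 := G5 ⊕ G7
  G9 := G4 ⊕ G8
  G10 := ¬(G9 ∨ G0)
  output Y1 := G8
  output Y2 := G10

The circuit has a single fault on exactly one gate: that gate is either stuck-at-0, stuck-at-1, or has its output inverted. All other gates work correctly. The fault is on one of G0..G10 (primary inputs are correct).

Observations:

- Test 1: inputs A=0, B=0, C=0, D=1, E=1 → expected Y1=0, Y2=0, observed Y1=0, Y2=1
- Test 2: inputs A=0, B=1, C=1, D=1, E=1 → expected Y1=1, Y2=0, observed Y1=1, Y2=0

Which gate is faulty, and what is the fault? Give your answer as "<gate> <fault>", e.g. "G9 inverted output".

G4 stuck-at-0

Fault-free values for test 1 (A=0, B=0, C=0, D=1, E=1): G0=0, G1=0, G2=0, G3=1, G4=1, G5=0, G6=0, G7=0, G8=0, G9=1, G10=0, giving Y1=0, Y2=0. Observed Y1=0, Y2=1.
Test 1: faults giving observed Y1=0, Y2=1 are {G4 stuck-at-0, G4 inverted output, G9 stuck-at-0, G9 inverted output, G10 stuck-at-1, G10 inverted output}.
Test 2 (A=0, B=1, C=1, D=1, E=1): fault-free G0=0, G1=0, G2=1, G3=1, G4=0, G5=1, G6=0, G7=0, G8=1, G9=1, G10=0 → Y1=1, Y2=0; observed Y1=1, Y2=0. Eliminates G4 inverted output, G9 stuck-at-0, G9 inverted output, G10 stuck-at-1, G10 inverted output.
Only G4 stuck-at-0 is consistent with every test.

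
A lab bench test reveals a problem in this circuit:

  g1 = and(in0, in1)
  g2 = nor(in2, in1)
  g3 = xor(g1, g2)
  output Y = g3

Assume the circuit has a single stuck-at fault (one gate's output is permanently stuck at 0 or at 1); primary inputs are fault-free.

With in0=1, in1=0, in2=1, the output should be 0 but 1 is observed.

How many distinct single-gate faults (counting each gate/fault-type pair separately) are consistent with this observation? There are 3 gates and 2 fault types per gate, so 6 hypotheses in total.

Fault-free: g1=0, g2=0, g3=0 → 0. Observed 1.
  g1 stuck-at-0: output 0 ✗
  g1 stuck-at-1: output 1 ✓
  g2 stuck-at-0: output 0 ✗
  g2 stuck-at-1: output 1 ✓
  g3 stuck-at-0: output 0 ✗
  g3 stuck-at-1: output 1 ✓
Consistent faults: {g1 stuck-at-1, g2 stuck-at-1, g3 stuck-at-1} — 3 in all.

3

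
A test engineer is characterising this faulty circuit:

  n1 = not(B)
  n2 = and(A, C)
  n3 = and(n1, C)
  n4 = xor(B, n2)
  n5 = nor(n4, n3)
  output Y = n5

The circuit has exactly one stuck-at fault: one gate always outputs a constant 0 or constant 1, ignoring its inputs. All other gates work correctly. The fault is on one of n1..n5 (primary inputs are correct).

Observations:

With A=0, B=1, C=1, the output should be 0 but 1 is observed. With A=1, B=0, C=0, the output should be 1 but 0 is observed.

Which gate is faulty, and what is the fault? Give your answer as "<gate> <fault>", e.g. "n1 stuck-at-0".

Fault-free values for test 1 (A=0, B=1, C=1): n1=0, n2=0, n3=0, n4=1, n5=0, giving Y=0. Observed 1.
Test 1: faults giving observed 1 are {n2 stuck-at-1, n4 stuck-at-0, n5 stuck-at-1}.
Test 2 (A=1, B=0, C=0): fault-free n1=1, n2=0, n3=0, n4=0, n5=1 → 1; observed 0. Eliminates n4 stuck-at-0, n5 stuck-at-1.
Only n2 stuck-at-1 is consistent with every test.

n2 stuck-at-1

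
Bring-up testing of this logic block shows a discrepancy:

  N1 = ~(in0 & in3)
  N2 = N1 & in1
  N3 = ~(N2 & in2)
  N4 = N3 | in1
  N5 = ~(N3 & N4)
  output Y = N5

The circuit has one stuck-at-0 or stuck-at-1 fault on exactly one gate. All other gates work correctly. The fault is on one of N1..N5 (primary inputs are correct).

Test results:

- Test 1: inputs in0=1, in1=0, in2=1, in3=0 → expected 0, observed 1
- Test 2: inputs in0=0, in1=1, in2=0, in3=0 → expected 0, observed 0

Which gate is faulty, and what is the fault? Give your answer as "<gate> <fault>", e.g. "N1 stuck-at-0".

Fault-free values for test 1 (in0=1, in1=0, in2=1, in3=0): N1=1, N2=0, N3=1, N4=1, N5=0, giving Y=0. Observed 1.
Test 1: faults giving observed 1 are {N2 stuck-at-1, N3 stuck-at-0, N4 stuck-at-0, N5 stuck-at-1}.
Test 2 (in0=0, in1=1, in2=0, in3=0): fault-free N1=1, N2=1, N3=1, N4=1, N5=0 → 0; observed 0. Eliminates N3 stuck-at-0, N4 stuck-at-0, N5 stuck-at-1.
Only N2 stuck-at-1 is consistent with every test.

N2 stuck-at-1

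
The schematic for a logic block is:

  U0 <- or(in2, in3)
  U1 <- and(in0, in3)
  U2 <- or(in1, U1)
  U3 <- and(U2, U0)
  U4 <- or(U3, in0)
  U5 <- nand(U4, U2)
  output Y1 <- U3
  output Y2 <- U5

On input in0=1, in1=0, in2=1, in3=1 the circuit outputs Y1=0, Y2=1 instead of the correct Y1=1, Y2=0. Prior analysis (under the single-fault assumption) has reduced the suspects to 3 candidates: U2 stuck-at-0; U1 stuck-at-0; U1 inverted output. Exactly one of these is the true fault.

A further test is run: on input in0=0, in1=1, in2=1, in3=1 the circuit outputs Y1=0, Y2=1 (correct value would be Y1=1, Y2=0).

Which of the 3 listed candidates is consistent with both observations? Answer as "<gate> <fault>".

Evaluate each candidate on input in0=0, in1=1, in2=1, in3=1:
  U2 stuck-at-0: U0=1, U1=0, U2=0 [stuck-at-0], U3=0, U4=0, U5=1 → Y1=0, Y2=1 — matches
  U1 stuck-at-0: U0=1, U1=0 [stuck-at-0], U2=1, U3=1, U4=1, U5=0 → Y1=1, Y2=0 — eliminated
  U1 inverted output: U0=1, U1=1 [inverted output], U2=1, U3=1, U4=1, U5=0 → Y1=1, Y2=0 — eliminated
Only U2 stuck-at-0 reproduces the observed Y1=0, Y2=1.

U2 stuck-at-0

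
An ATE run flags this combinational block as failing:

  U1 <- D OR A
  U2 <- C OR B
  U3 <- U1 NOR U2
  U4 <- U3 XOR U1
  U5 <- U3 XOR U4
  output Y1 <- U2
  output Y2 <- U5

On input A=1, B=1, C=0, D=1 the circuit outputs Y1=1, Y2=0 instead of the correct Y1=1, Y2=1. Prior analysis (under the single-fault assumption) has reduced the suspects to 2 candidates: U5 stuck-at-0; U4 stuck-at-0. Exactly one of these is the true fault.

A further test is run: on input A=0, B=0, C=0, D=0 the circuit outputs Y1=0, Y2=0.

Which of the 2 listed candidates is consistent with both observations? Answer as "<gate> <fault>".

Evaluate each candidate on input A=0, B=0, C=0, D=0:
  U5 stuck-at-0: U1=0, U2=0, U3=1, U4=1, U5=0 [stuck-at-0] → Y1=0, Y2=0 — matches
  U4 stuck-at-0: U1=0, U2=0, U3=1, U4=0 [stuck-at-0], U5=1 → Y1=0, Y2=1 — eliminated
Only U5 stuck-at-0 reproduces the observed Y1=0, Y2=0.

U5 stuck-at-0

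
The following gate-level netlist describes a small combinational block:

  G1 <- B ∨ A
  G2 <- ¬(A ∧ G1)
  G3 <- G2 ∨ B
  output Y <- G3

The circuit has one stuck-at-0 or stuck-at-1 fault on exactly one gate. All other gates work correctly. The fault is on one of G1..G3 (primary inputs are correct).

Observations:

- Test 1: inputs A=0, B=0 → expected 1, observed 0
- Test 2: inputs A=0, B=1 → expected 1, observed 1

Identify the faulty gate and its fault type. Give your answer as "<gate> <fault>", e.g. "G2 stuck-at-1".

G2 stuck-at-0

Fault-free values for test 1 (A=0, B=0): G1=0, G2=1, G3=1, giving Y=1. Observed 0.
Test 1: faults giving observed 0 are {G2 stuck-at-0, G3 stuck-at-0}.
Test 2 (A=0, B=1): fault-free G1=1, G2=1, G3=1 → 1; observed 1. Eliminates G3 stuck-at-0.
Only G2 stuck-at-0 is consistent with every test.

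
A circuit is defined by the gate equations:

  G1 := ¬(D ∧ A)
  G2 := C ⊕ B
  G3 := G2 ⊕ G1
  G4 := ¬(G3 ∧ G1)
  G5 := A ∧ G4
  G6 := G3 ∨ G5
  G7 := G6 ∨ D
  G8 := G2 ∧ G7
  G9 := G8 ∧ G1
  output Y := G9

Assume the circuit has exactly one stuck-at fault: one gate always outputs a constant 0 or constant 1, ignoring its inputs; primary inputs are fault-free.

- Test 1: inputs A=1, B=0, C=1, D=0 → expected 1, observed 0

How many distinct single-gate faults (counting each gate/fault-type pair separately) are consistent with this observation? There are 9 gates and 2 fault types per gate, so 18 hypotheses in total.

8

Fault-free: G1=1, G2=1, G3=0, G4=1, G5=1, G6=1, G7=1, G8=1, G9=1 → 1. Observed 0.
  G1: stuck-at-0 ✓; others ✗
  G2: stuck-at-0 ✓; others ✗
  G3: none of the 2 fault types match ✗
  G4: stuck-at-0 ✓; others ✗
  G5: stuck-at-0 ✓; others ✗
  G6: stuck-at-0 ✓; others ✗
  G7: stuck-at-0 ✓; others ✗
  G8: stuck-at-0 ✓; others ✗
  G9: stuck-at-0 ✓; others ✗
Consistent faults: {G1 stuck-at-0, G2 stuck-at-0, G4 stuck-at-0, G5 stuck-at-0, G6 stuck-at-0, G7 stuck-at-0, G8 stuck-at-0, G9 stuck-at-0} — 8 in all.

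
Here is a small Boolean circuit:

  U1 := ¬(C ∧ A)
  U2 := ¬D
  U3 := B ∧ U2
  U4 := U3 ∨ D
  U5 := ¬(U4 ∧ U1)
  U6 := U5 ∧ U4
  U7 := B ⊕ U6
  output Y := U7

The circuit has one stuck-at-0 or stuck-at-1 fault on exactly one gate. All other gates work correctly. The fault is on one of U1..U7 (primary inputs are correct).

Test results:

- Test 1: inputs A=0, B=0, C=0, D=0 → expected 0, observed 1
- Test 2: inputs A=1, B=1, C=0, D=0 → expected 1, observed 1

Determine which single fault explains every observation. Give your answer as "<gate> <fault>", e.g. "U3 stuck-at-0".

Fault-free values for test 1 (A=0, B=0, C=0, D=0): U1=1, U2=1, U3=0, U4=0, U5=1, U6=0, U7=0, giving Y=0. Observed 1.
Test 1: faults giving observed 1 are {U6 stuck-at-1, U7 stuck-at-1}.
Test 2 (A=1, B=1, C=0, D=0): fault-free U1=1, U2=1, U3=1, U4=1, U5=0, U6=0, U7=1 → 1; observed 1. Eliminates U6 stuck-at-1.
Only U7 stuck-at-1 is consistent with every test.

U7 stuck-at-1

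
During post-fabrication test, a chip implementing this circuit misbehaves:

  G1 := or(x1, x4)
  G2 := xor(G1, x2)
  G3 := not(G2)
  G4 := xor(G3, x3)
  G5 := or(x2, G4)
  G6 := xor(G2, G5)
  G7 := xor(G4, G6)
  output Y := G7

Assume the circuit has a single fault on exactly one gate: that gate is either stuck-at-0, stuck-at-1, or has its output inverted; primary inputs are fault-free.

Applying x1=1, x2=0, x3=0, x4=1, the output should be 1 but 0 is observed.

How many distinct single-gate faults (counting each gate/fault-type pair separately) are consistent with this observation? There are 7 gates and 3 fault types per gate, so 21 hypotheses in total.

Fault-free: G1=1, G2=1, G3=0, G4=0, G5=0, G6=1, G7=1 → 1. Observed 0.
  G1: stuck-at-0, inverted output ✓; others ✗
  G2: stuck-at-0, inverted output ✓; others ✗
  G3: none of the 3 fault types match ✗
  G4: none of the 3 fault types match ✗
  G5: stuck-at-1, inverted output ✓; others ✗
  G6: stuck-at-0, inverted output ✓; others ✗
  G7: stuck-at-0, inverted output ✓; others ✗
Consistent faults: {G1 stuck-at-0, G1 inverted output, G2 stuck-at-0, G2 inverted output, G5 stuck-at-1, G5 inverted output, G6 stuck-at-0, G6 inverted output, G7 stuck-at-0, G7 inverted output} — 10 in all.

10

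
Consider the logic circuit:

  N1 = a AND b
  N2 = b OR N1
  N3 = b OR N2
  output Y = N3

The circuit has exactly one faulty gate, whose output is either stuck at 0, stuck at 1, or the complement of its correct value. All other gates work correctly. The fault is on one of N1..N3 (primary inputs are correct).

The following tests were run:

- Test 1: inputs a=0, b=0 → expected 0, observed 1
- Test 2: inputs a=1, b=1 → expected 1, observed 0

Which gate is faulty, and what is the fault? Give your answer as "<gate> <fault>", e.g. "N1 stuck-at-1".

N3 inverted output

Fault-free values for test 1 (a=0, b=0): N1=0, N2=0, N3=0, giving Y=0. Observed 1.
Test 1: faults giving observed 1 are {N1 stuck-at-1, N1 inverted output, N2 stuck-at-1, N2 inverted output, N3 stuck-at-1, N3 inverted output}.
Test 2 (a=1, b=1): fault-free N1=1, N2=1, N3=1 → 1; observed 0. Eliminates N1 stuck-at-1, N1 inverted output, N2 stuck-at-1, N2 inverted output, N3 stuck-at-1.
Only N3 inverted output is consistent with every test.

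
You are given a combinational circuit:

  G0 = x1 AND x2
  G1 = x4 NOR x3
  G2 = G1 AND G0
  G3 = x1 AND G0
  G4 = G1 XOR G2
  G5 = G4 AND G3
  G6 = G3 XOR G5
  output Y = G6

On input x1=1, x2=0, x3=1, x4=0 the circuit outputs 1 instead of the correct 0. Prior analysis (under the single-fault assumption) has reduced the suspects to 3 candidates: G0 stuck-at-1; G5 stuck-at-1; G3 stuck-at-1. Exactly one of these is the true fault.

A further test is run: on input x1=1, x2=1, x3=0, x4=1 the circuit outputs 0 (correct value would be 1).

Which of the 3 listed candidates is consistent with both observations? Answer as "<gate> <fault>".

Evaluate each candidate on input x1=1, x2=1, x3=0, x4=1:
  G0 stuck-at-1: G0=1 [stuck-at-1], G1=0, G2=0, G3=1, G4=0, G5=0, G6=1 → 1 — eliminated
  G5 stuck-at-1: G0=1, G1=0, G2=0, G3=1, G4=0, G5=1 [stuck-at-1], G6=0 → 0 — matches
  G3 stuck-at-1: G0=1, G1=0, G2=0, G3=1 [stuck-at-1], G4=0, G5=0, G6=1 → 1 — eliminated
Only G5 stuck-at-1 reproduces the observed 0.

G5 stuck-at-1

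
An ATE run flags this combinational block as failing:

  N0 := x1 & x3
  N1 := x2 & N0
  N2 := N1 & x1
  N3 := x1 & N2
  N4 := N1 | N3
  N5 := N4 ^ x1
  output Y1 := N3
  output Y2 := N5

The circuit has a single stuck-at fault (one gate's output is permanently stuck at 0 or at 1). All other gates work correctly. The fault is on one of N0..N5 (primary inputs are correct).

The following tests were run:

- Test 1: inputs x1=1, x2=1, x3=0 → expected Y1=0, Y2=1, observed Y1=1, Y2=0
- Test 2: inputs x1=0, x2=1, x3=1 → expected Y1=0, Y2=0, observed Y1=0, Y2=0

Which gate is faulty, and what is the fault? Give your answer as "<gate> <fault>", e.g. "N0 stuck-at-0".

Fault-free values for test 1 (x1=1, x2=1, x3=0): N0=0, N1=0, N2=0, N3=0, N4=0, N5=1, giving Y1=0, Y2=1. Observed Y1=1, Y2=0.
Test 1: faults giving observed Y1=1, Y2=0 are {N0 stuck-at-1, N1 stuck-at-1, N2 stuck-at-1, N3 stuck-at-1}.
Test 2 (x1=0, x2=1, x3=1): fault-free N0=0, N1=0, N2=0, N3=0, N4=0, N5=0 → Y1=0, Y2=0; observed Y1=0, Y2=0. Eliminates N0 stuck-at-1, N1 stuck-at-1, N3 stuck-at-1.
Only N2 stuck-at-1 is consistent with every test.

N2 stuck-at-1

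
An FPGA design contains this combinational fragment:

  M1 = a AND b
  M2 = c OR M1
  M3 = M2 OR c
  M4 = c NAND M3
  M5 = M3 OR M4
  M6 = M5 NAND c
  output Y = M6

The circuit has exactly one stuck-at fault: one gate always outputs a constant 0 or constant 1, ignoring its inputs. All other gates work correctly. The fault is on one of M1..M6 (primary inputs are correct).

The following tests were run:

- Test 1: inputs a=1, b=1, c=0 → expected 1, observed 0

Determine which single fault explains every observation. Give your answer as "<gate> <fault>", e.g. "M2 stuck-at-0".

M6 stuck-at-0

Fault-free values for test 1 (a=1, b=1, c=0): M1=1, M2=1, M3=1, M4=1, M5=1, M6=1, giving Y=1. Observed 0.
Test 1: faults giving observed 0 are {M6 stuck-at-0}.
Only M6 stuck-at-0 is consistent with every test.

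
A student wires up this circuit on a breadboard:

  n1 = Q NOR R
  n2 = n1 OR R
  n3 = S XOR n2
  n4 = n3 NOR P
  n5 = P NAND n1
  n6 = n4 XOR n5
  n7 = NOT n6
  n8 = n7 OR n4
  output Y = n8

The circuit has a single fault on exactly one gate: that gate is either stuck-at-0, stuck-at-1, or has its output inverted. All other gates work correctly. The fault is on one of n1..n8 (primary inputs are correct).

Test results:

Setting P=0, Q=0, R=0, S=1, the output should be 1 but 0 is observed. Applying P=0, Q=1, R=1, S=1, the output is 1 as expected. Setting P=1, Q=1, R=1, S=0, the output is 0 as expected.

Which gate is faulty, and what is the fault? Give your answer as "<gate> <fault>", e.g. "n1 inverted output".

n1 stuck-at-0

Fault-free values for test 1 (P=0, Q=0, R=0, S=1): n1=1, n2=1, n3=0, n4=1, n5=1, n6=0, n7=1, n8=1, giving Y=1. Observed 0.
Test 1: faults giving observed 0 are {n1 stuck-at-0, n1 inverted output, n2 stuck-at-0, n2 inverted output, n3 stuck-at-1, n3 inverted output, n4 stuck-at-0, n4 inverted output, n8 stuck-at-0, n8 inverted output}.
Test 2 (P=0, Q=1, R=1, S=1): fault-free n1=0, n2=1, n3=0, n4=1, n5=1, n6=0, n7=1, n8=1 → 1; observed 1. Eliminates n2 stuck-at-0, n2 inverted output, n3 stuck-at-1, n3 inverted output, n4 stuck-at-0, n4 inverted output, n8 stuck-at-0, n8 inverted output.
Test 3 (P=1, Q=1, R=1, S=0): fault-free n1=0, n2=1, n3=1, n4=0, n5=1, n6=1, n7=0, n8=0 → 0; observed 0. Eliminates n1 inverted output.
Only n1 stuck-at-0 is consistent with every test.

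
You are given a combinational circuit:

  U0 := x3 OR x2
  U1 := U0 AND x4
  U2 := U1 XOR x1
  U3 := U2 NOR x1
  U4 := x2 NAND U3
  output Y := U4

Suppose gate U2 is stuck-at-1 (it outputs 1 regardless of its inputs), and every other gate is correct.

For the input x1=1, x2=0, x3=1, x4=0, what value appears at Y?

1

Propagate with U2 forced: U0=1, U1=0, U2=1 [stuck-at-1], U3=0, U4=1.
So Y = 1. (Same as the fault-free value — the fault is masked on this input.)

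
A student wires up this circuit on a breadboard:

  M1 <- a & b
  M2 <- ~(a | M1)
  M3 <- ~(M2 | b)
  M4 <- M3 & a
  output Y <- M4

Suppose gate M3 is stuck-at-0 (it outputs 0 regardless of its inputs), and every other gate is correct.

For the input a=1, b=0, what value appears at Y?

Propagate with M3 forced: M1=0, M2=0, M3=0 [stuck-at-0], M4=0.
So Y = 0. (Without the fault it would be 1.)

0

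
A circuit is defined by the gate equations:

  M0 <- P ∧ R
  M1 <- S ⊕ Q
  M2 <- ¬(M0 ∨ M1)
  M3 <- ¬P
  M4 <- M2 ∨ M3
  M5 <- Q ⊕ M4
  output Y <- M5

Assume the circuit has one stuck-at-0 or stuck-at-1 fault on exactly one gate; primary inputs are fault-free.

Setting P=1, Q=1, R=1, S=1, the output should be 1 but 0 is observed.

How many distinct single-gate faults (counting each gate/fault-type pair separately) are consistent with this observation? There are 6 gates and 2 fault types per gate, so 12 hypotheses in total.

Fault-free: M0=1, M1=0, M2=0, M3=0, M4=0, M5=1 → 1. Observed 0.
  M0 stuck-at-0: output 0 ✓
  M0 stuck-at-1: output 1 ✗
  M1 stuck-at-0: output 1 ✗
  M1 stuck-at-1: output 1 ✗
  M2 stuck-at-0: output 1 ✗
  M2 stuck-at-1: output 0 ✓
  M3 stuck-at-0: output 1 ✗
  M3 stuck-at-1: output 0 ✓
  M4 stuck-at-0: output 1 ✗
  M4 stuck-at-1: output 0 ✓
  M5 stuck-at-0: output 0 ✓
  M5 stuck-at-1: output 1 ✗
Consistent faults: {M0 stuck-at-0, M2 stuck-at-1, M3 stuck-at-1, M4 stuck-at-1, M5 stuck-at-0} — 5 in all.

5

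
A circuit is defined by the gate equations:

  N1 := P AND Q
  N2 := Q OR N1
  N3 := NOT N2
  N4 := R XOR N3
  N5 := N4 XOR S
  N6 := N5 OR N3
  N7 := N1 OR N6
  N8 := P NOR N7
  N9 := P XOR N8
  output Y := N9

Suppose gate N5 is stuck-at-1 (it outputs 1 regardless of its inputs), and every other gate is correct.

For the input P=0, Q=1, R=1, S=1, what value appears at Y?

Propagate with N5 forced: N1=0, N2=1, N3=0, N4=1, N5=1 [stuck-at-1], N6=1, N7=1, N8=0, N9=0.
So Y = 0. (Without the fault it would be 1.)

0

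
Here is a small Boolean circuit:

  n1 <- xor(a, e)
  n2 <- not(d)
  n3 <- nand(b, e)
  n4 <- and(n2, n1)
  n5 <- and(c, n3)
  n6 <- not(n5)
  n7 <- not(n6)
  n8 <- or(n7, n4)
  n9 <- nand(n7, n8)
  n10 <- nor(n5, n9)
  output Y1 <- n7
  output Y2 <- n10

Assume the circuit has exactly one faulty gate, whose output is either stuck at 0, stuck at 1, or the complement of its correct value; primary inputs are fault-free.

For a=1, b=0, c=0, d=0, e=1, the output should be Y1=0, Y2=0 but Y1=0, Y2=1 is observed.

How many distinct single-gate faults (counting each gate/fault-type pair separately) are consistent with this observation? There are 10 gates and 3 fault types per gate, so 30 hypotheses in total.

Fault-free: n1=0, n2=1, n3=1, n4=0, n5=0, n6=1, n7=0, n8=0, n9=1, n10=0 → Y1=0, Y2=0. Observed Y1=0, Y2=1.
  n1: none of the 3 fault types match ✗
  n2: none of the 3 fault types match ✗
  n3: none of the 3 fault types match ✗
  n4: none of the 3 fault types match ✗
  n5: none of the 3 fault types match ✗
  n6: none of the 3 fault types match ✗
  n7: none of the 3 fault types match ✗
  n8: none of the 3 fault types match ✗
  n9: stuck-at-0, inverted output ✓; others ✗
  n10: stuck-at-1, inverted output ✓; others ✗
Consistent faults: {n9 stuck-at-0, n9 inverted output, n10 stuck-at-1, n10 inverted output} — 4 in all.

4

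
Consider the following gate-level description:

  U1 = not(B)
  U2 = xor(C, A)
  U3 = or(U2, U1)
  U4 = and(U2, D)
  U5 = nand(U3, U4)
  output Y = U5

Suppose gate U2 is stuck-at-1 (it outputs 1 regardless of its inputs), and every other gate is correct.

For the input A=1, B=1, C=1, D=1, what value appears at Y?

0

Propagate with U2 forced: U1=0, U2=1 [stuck-at-1], U3=1, U4=1, U5=0.
So Y = 0. (Without the fault it would be 1.)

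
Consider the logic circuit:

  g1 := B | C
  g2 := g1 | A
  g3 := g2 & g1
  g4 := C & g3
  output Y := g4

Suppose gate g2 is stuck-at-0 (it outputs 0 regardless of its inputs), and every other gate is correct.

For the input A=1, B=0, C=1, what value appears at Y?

Propagate with g2 forced: g1=1, g2=0 [stuck-at-0], g3=0, g4=0.
So Y = 0. (Without the fault it would be 1.)

0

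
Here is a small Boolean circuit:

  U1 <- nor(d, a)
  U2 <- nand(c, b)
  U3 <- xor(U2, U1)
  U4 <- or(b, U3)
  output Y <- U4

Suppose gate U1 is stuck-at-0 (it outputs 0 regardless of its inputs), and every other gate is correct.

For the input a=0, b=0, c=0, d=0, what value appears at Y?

Propagate with U1 forced: U1=0 [stuck-at-0], U2=1, U3=1, U4=1.
So Y = 1. (Without the fault it would be 0.)

1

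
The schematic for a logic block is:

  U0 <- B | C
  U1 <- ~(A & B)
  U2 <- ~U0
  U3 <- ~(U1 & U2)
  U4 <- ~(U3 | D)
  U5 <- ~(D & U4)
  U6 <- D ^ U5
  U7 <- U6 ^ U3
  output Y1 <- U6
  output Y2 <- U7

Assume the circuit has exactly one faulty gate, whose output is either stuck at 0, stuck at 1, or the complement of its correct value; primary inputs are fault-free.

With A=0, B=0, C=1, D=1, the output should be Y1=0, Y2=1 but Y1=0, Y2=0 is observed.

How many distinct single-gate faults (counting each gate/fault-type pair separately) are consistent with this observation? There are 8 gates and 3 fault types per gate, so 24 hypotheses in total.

Fault-free: U0=1, U1=1, U2=0, U3=1, U4=0, U5=1, U6=0, U7=1 → Y1=0, Y2=1. Observed Y1=0, Y2=0.
  U0: stuck-at-0, inverted output ✓; others ✗
  U1: none of the 3 fault types match ✗
  U2: stuck-at-1, inverted output ✓; others ✗
  U3: stuck-at-0, inverted output ✓; others ✗
  U4: none of the 3 fault types match ✗
  U5: none of the 3 fault types match ✗
  U6: none of the 3 fault types match ✗
  U7: stuck-at-0, inverted output ✓; others ✗
Consistent faults: {U0 stuck-at-0, U0 inverted output, U2 stuck-at-1, U2 inverted output, U3 stuck-at-0, U3 inverted output, U7 stuck-at-0, U7 inverted output} — 8 in all.

8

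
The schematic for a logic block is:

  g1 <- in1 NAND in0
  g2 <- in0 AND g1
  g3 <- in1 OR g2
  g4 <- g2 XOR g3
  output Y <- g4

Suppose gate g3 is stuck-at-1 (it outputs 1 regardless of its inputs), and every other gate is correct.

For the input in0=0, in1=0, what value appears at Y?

1

Propagate with g3 forced: g1=1, g2=0, g3=1 [stuck-at-1], g4=1.
So Y = 1. (Without the fault it would be 0.)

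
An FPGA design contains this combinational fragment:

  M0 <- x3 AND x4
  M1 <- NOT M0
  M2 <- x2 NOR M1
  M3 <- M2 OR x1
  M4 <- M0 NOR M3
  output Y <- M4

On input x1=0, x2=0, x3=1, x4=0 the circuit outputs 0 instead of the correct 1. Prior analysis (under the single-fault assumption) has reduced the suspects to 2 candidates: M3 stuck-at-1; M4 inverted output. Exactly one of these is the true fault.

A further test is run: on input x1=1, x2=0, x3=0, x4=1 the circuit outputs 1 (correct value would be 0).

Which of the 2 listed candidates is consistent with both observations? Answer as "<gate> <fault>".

M4 inverted output

Evaluate each candidate on input x1=1, x2=0, x3=0, x4=1:
  M3 stuck-at-1: M0=0, M1=1, M2=0, M3=1 [stuck-at-1], M4=0 → 0 — eliminated
  M4 inverted output: M0=0, M1=1, M2=0, M3=1, M4=1 [inverted output] → 1 — matches
Only M4 inverted output reproduces the observed 1.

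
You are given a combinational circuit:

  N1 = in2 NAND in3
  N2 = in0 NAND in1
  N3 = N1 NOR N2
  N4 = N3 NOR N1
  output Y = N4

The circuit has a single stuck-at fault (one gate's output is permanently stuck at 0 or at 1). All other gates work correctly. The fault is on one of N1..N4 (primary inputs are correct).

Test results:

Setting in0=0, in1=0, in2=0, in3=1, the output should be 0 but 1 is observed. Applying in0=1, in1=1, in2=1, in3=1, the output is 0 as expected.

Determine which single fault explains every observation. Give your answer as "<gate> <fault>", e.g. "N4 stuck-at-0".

Fault-free values for test 1 (in0=0, in1=0, in2=0, in3=1): N1=1, N2=1, N3=0, N4=0, giving Y=0. Observed 1.
Test 1: faults giving observed 1 are {N1 stuck-at-0, N4 stuck-at-1}.
Test 2 (in0=1, in1=1, in2=1, in3=1): fault-free N1=0, N2=0, N3=1, N4=0 → 0; observed 0. Eliminates N4 stuck-at-1.
Only N1 stuck-at-0 is consistent with every test.

N1 stuck-at-0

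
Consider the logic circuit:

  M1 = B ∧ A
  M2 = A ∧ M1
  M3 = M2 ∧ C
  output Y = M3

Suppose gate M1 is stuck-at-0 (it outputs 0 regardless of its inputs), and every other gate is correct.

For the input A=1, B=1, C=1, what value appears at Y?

0

Propagate with M1 forced: M1=0 [stuck-at-0], M2=0, M3=0.
So Y = 0. (Without the fault it would be 1.)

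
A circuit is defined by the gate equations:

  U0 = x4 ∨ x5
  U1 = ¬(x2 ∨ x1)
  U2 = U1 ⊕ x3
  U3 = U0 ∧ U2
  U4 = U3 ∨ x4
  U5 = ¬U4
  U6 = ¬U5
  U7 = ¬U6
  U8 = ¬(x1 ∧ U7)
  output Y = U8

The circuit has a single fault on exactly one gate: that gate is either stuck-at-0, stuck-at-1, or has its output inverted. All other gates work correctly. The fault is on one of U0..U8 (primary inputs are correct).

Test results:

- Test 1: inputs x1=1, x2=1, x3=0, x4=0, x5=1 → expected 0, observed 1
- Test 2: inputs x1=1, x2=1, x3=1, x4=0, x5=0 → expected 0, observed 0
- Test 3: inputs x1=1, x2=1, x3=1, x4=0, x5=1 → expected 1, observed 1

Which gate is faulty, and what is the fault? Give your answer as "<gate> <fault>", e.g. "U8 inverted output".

U2 stuck-at-1

Fault-free values for test 1 (x1=1, x2=1, x3=0, x4=0, x5=1): U0=1, U1=0, U2=0, U3=0, U4=0, U5=1, U6=0, U7=1, U8=0, giving Y=0. Observed 1.
Test 1: faults giving observed 1 are {U1 stuck-at-1, U1 inverted output, U2 stuck-at-1, U2 inverted output, U3 stuck-at-1, U3 inverted output, U4 stuck-at-1, U4 inverted output, U5 stuck-at-0, U5 inverted output, U6 stuck-at-1, U6 inverted output, U7 stuck-at-0, U7 inverted output, U8 stuck-at-1, U8 inverted output}.
Test 2 (x1=1, x2=1, x3=1, x4=0, x5=0): fault-free U0=0, U1=0, U2=1, U3=0, U4=0, U5=1, U6=0, U7=1, U8=0 → 0; observed 0. Eliminates U3 stuck-at-1, U3 inverted output, U4 stuck-at-1, U4 inverted output, U5 stuck-at-0, U5 inverted output, U6 stuck-at-1, U6 inverted output, U7 stuck-at-0, U7 inverted output, U8 stuck-at-1, U8 inverted output.
Test 3 (x1=1, x2=1, x3=1, x4=0, x5=1): fault-free U0=1, U1=0, U2=1, U3=1, U4=1, U5=0, U6=1, U7=0, U8=1 → 1; observed 1. Eliminates U1 stuck-at-1, U1 inverted output, U2 inverted output.
Only U2 stuck-at-1 is consistent with every test.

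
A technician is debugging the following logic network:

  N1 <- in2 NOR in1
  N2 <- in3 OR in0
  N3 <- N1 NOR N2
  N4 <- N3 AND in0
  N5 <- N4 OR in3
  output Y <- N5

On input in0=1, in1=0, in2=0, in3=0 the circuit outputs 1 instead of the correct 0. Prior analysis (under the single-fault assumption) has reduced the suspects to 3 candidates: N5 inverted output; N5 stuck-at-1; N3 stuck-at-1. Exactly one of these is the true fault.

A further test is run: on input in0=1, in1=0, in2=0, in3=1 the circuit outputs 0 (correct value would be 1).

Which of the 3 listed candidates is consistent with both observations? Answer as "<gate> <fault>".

Evaluate each candidate on input in0=1, in1=0, in2=0, in3=1:
  N5 inverted output: N1=1, N2=1, N3=0, N4=0, N5=0 [inverted output] → 0 — matches
  N5 stuck-at-1: N1=1, N2=1, N3=0, N4=0, N5=1 [stuck-at-1] → 1 — eliminated
  N3 stuck-at-1: N1=1, N2=1, N3=1 [stuck-at-1], N4=1, N5=1 → 1 — eliminated
Only N5 inverted output reproduces the observed 0.

N5 inverted output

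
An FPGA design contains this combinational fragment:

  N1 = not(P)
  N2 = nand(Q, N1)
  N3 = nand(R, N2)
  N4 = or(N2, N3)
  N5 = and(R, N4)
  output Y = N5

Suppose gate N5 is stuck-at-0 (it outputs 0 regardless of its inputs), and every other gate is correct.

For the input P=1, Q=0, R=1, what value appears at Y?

Propagate with N5 forced: N1=0, N2=1, N3=0, N4=1, N5=0 [stuck-at-0].
So Y = 0. (Without the fault it would be 1.)

0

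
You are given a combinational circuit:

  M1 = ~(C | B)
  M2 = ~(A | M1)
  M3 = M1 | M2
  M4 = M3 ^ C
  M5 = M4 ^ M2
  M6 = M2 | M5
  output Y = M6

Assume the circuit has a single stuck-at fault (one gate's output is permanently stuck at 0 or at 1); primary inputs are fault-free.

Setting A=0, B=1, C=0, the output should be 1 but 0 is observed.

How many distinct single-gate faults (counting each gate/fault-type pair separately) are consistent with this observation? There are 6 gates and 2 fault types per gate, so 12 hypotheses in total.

Fault-free: M1=0, M2=1, M3=1, M4=1, M5=0, M6=1 → 1. Observed 0.
  M1 stuck-at-0: output 1 ✗
  M1 stuck-at-1: output 1 ✗
  M2 stuck-at-0: output 0 ✓
  M2 stuck-at-1: output 1 ✗
  M3 stuck-at-0: output 1 ✗
  M3 stuck-at-1: output 1 ✗
  M4 stuck-at-0: output 1 ✗
  M4 stuck-at-1: output 1 ✗
  M5 stuck-at-0: output 1 ✗
  M5 stuck-at-1: output 1 ✗
  M6 stuck-at-0: output 0 ✓
  M6 stuck-at-1: output 1 ✗
Consistent faults: {M2 stuck-at-0, M6 stuck-at-0} — 2 in all.

2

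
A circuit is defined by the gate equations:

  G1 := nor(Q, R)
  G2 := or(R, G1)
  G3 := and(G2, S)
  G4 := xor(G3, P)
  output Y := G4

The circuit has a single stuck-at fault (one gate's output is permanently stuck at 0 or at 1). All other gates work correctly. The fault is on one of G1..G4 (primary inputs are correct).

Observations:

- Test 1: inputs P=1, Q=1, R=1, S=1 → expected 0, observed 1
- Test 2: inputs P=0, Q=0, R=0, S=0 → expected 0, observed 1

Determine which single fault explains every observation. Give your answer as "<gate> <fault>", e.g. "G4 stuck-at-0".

G4 stuck-at-1

Fault-free values for test 1 (P=1, Q=1, R=1, S=1): G1=0, G2=1, G3=1, G4=0, giving Y=0. Observed 1.
Test 1: faults giving observed 1 are {G2 stuck-at-0, G3 stuck-at-0, G4 stuck-at-1}.
Test 2 (P=0, Q=0, R=0, S=0): fault-free G1=1, G2=1, G3=0, G4=0 → 0; observed 1. Eliminates G2 stuck-at-0, G3 stuck-at-0.
Only G4 stuck-at-1 is consistent with every test.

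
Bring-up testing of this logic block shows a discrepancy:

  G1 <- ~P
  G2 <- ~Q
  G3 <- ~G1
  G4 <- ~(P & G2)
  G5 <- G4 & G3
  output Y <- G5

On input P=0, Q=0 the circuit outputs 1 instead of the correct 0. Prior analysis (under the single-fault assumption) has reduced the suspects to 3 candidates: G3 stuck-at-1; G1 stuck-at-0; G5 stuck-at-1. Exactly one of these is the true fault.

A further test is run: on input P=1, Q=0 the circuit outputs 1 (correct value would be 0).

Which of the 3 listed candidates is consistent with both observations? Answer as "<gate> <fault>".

Evaluate each candidate on input P=1, Q=0:
  G3 stuck-at-1: G1=0, G2=1, G3=1 [stuck-at-1], G4=0, G5=0 → 0 — eliminated
  G1 stuck-at-0: G1=0 [stuck-at-0], G2=1, G3=1, G4=0, G5=0 → 0 — eliminated
  G5 stuck-at-1: G1=0, G2=1, G3=1, G4=0, G5=1 [stuck-at-1] → 1 — matches
Only G5 stuck-at-1 reproduces the observed 1.

G5 stuck-at-1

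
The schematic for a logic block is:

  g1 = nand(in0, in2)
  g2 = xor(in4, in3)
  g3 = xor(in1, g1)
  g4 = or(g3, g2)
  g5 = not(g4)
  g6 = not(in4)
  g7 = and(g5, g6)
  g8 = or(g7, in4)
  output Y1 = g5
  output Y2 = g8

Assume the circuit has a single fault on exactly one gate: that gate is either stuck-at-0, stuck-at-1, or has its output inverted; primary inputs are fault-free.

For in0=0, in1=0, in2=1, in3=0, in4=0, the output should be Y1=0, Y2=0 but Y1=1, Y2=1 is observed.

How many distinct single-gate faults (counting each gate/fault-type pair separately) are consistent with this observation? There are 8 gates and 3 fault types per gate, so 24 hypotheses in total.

Fault-free: g1=1, g2=0, g3=1, g4=1, g5=0, g6=1, g7=0, g8=0 → Y1=0, Y2=0. Observed Y1=1, Y2=1.
  g1: stuck-at-0, inverted output ✓; others ✗
  g2: none of the 3 fault types match ✗
  g3: stuck-at-0, inverted output ✓; others ✗
  g4: stuck-at-0, inverted output ✓; others ✗
  g5: stuck-at-1, inverted output ✓; others ✗
  g6: none of the 3 fault types match ✗
  g7: none of the 3 fault types match ✗
  g8: none of the 3 fault types match ✗
Consistent faults: {g1 stuck-at-0, g1 inverted output, g3 stuck-at-0, g3 inverted output, g4 stuck-at-0, g4 inverted output, g5 stuck-at-1, g5 inverted output} — 8 in all.

8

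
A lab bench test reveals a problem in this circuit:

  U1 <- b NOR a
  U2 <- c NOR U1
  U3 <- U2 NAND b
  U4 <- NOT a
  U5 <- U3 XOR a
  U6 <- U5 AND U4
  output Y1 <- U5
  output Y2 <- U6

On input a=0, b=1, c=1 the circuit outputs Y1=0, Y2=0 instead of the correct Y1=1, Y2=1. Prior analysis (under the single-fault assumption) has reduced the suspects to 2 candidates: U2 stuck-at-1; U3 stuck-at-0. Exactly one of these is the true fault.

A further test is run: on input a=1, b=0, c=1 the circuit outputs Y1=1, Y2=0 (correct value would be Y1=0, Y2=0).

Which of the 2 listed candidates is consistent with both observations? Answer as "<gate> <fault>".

U3 stuck-at-0

Evaluate each candidate on input a=1, b=0, c=1:
  U2 stuck-at-1: U1=0, U2=1 [stuck-at-1], U3=1, U4=0, U5=0, U6=0 → Y1=0, Y2=0 — eliminated
  U3 stuck-at-0: U1=0, U2=0, U3=0 [stuck-at-0], U4=0, U5=1, U6=0 → Y1=1, Y2=0 — matches
Only U3 stuck-at-0 reproduces the observed Y1=1, Y2=0.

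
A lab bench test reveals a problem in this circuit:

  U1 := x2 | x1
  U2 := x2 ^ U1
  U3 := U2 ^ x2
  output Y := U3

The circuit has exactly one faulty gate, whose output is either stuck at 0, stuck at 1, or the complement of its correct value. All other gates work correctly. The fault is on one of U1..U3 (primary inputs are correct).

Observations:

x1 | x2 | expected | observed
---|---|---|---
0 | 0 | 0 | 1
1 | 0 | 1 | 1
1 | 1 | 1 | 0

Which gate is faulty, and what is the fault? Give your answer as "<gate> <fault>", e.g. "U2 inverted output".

U2 stuck-at-1

Fault-free values for test 1 (x1=0, x2=0): U1=0, U2=0, U3=0, giving Y=0. Observed 1.
Test 1: faults giving observed 1 are {U1 stuck-at-1, U1 inverted output, U2 stuck-at-1, U2 inverted output, U3 stuck-at-1, U3 inverted output}.
Test 2 (x1=1, x2=0): fault-free U1=1, U2=1, U3=1 → 1; observed 1. Eliminates U1 inverted output, U2 inverted output, U3 inverted output.
Test 3 (x1=1, x2=1): fault-free U1=1, U2=0, U3=1 → 1; observed 0. Eliminates U1 stuck-at-1, U3 stuck-at-1.
Only U2 stuck-at-1 is consistent with every test.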